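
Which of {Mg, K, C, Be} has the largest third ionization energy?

Be

After 2 electrons have been removed, what remains? Mg²⁺ is the bare [Ne] core; K²⁺ is already 1 electron into the core; C²⁺ still has 2 valence electrons; Be²⁺ is the bare [He] core.
Usually core removal costs more than valence removal, but here the competition is close: a tightly held n=2 valence electron can cost more to remove than an n=3 core electron, so the actual values have to decide it.
Tabulated IE_3 (kJ/mol): Mg 7733, K 4420, C 4620, Be 14849.
Hence IE_3: K < C < Mg < Be.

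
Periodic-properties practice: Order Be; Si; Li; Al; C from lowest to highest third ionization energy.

Al, Si, C, Li, Be

IE_3 is the cost of taking one more electron from the +2 cation: Be²⁺ is the bare [He] core; Si²⁺ still has 2 valence electrons; Li²⁺ is already 1 electron into the core; Al²⁺ still has 1 valence electron; C²⁺ still has 2 valence electrons.
Core electrons are held far more tightly than valence electrons, so Li and Be top the IE_3 order.
Valence configurations: Si²⁺ [Ne]3s², Al²⁺ [Ne]3s¹, C²⁺ [He]2s².
The numbers (kJ/mol): Be 14849, Si 3232, Li 11815, Al 2745, C 4620.
Overall IE_3 order: Al < Si < C < Li < Be.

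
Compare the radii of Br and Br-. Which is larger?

Forming Br- adds 1 electron to Br. More electron–electron repulsion in the same shell, with unchanged nuclear charge, lets the cloud expand.
An anion is larger than its parent atom: Br- > Br.

Br-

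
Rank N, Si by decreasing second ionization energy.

N > Si

IE_2 is the cost of taking one more electron from the +1 cation: N⁺ still has 4 valence electrons; Si⁺ still has 3 valence electrons.
All are still removing valence electrons, so compare the +1 ions as you would atoms: IE_2 generally rises across a period (higher Z_eff) and falls down a group (larger shell), subject to the usual subshell exceptions.
Valence configurations: N⁺ [He]2s²2p², Si⁺ [Ne]3s²3p¹.
The numbers (kJ/mol): N 2856, Si 1577.
Overall IE_2 order: Si < N.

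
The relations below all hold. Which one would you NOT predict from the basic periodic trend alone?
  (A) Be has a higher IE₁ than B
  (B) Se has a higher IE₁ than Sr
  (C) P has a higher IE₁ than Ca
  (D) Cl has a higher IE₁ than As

(A)

The general trend: IE₁ increases across a period and decreases down a group.
(A) Be (period 2, group 2) vs B (period 2, group 13): the stated order contradicts the simple trend.
(B) Se (period 4, group 16) vs Sr (period 5, group 2): the stated order agrees with the simple trend.
(C) P (period 3, group 15) vs Ca (period 4, group 2): the stated order agrees with the simple trend.
(D) Cl (period 3, group 17) vs As (period 4, group 15): the stated order agrees with the simple trend.
The exception is (A): removing B's lone 2p electron is easier than breaking Be's filled 2s².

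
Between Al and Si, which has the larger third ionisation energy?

Si

IE_3 is the cost of taking one more electron from the +2 cation: Al²⁺ still has 1 valence electron; Si²⁺ still has 2 valence electrons.
All are still removing valence electrons, so compare the +2 ions as you would atoms: IE_3 generally rises across a period (higher Z_eff) and falls down a group (larger shell), subject to the usual subshell exceptions.
Valence configurations: Al²⁺ [Ne]3s¹, Si²⁺ [Ne]3s².
The numbers (kJ/mol): Al 2745, Si 3232.
Hence IE_3: Al < Si.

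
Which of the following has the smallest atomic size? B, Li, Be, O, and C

O

Radius decreases left→right (rising Z_eff, same n) and increases top→bottom (higher n).
All lie in period 2, so atomic radius increases right to left.
The smallest atomic size among these belongs to O.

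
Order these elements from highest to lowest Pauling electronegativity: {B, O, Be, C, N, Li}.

Li is in period 2, group 1; Be is in period 2, group 2; B is in period 2, group 13; C is in period 2, group 14; N is in period 2, group 15; O is in period 2, group 16.
Electronegativity increases across a period and decreases down a group, tracking effective nuclear charge and atomic size.
All lie in period 2, so electronegativity increases left to right.
So from highest to lowest: O > N > C > B > Be > Li.

O > N > C > B > Be > Li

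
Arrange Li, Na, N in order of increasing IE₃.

After 2 electrons have been removed, what remains? Li²⁺ is already 1 electron into the core; Na²⁺ is already 1 electron into the core; N²⁺ still has 3 valence electrons.
Core electrons are held far more tightly than valence electrons, so Na and Li top the IE_3 order.
Tabulated IE_3 (kJ/mol): Li 11815, Na 6910, N 4578.
Hence IE_3: N < Na < Li.

N < Na < Li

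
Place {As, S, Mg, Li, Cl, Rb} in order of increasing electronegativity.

Rb, Li, Mg, As, S, Cl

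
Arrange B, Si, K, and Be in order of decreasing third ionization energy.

Consider each +2 ion: B²⁺ still has 1 valence electron; Si²⁺ still has 2 valence electrons; K²⁺ is already 1 electron into the core; Be²⁺ is the bare [He] core.
Core electrons are held far more tightly than valence electrons, so K and Be top the IE_3 order.
Valence configurations: B²⁺ [He]2s¹, Si²⁺ [Ne]3s².
The numbers (kJ/mol): B 3660, Si 3232, K 4420, Be 14849.
Putting it together, IE_3: Si < B < K < Be.

Be > K > B > Si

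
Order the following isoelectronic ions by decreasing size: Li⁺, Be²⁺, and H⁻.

H⁻ > Li⁺ > Be²⁺

All of these have 2 electrons, so size is governed by nuclear charge alone: the more protons, the stronger the pull on the same electron cloud, and the smaller the ion.
Nuclear charges: Be²⁺ (Z=4), Li⁺ (Z=3), H⁻ (Z=1).
Largest to smallest: H⁻ > Li⁺ > Be²⁺.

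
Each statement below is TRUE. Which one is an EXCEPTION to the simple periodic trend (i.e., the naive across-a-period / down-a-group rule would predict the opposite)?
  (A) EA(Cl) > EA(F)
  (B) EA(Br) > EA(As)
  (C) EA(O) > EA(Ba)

The general trend: electron affinity increases across a period and decreases down a group.
(A) Cl (period 3, group 17) vs F (period 2, group 17): the stated order contradicts the simple trend.
(B) Br (period 4, group 17) vs As (period 4, group 15): the stated order agrees with the simple trend.
(C) O (period 2, group 16) vs Ba (period 6, group 2): the stated order agrees with the simple trend.
The exception is (A): F's small 2p subshell makes the incoming electron feel strong e⁻–e⁻ repulsion, so Cl actually releases more energy on gaining an electron.

(A)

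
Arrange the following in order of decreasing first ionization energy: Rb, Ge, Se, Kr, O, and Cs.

Kr > O > Se > Ge > Rb > Cs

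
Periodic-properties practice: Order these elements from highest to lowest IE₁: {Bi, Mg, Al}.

IE₁ increases left→right with effective nuclear charge and decreases top→bottom as the valence shell moves farther out.
These span different periods and groups, so the two trends combine.
Bi > Al: period and group pull opposite ways; the across-period shift dominates (703 vs 578 kJ/mol).
Mg > Bi: the two effects oppose for this pair; the down-group effect wins (738 vs 703 kJ/mol).
Note the exception: Mg has a higher first ionization energy than Al, contrary to the simple trend — Al's single 3p electron is easier to remove than one from Mg's filled 3s².
For reference (kJ/mol): Mg 738, Al 578, Bi 703.
So from highest to lowest: Mg > Bi > Al.

Mg, Bi, Al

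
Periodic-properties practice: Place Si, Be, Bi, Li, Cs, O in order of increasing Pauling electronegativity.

Cs < Li < Be < Si < Bi < O

Li is in period 2, group 1; Be is in period 2, group 2; O is in period 2, group 16; Si is in period 3, group 14; Cs is in period 6, group 1; Bi is in period 6, group 15.
Electronegativity increases across a period and decreases down a group, tracking effective nuclear charge and atomic size.
Neither a single period nor a single group — weigh both effects.
Li > Cs: they share group 1; the group trend gives Li the larger value.
Be > Li: both are in period 2; the period trend gives Be the larger value.
Si > Be: period and group pull opposite ways; the across-period shift dominates (1.90 vs 1.57).
Bi > Si: period and group pull opposite ways; the across-period shift dominates (2.02 vs 1.90).
O > Bi: both effects reinforce here, so O is clearly the higher of the two.
Tabulated electronegativity (Pauling): Li 0.98, Be 1.57, O 3.44, Si 1.90, Cs 0.79, Bi 2.02.
So from lowest to highest: Cs < Li < Be < Si < Bi < O.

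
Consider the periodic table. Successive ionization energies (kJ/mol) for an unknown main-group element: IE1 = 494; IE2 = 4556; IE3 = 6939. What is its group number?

Group 1

Look for the largest jump between consecutive ionization energies: IE2/IE1 ≈ 9.2, far larger than any earlier ratio.
That jump marks the point where a core electron is being removed. So the atom has 1 valence electron.
A main-group element with 1 valence electron is in group 1.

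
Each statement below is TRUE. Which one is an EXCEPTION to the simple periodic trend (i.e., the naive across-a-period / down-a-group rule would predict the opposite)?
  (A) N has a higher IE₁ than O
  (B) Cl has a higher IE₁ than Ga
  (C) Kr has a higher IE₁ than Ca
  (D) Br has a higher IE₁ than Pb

The general trend: IE₁ increases across a period and decreases down a group.
(A) N (period 2, group 15) vs O (period 2, group 16): the stated order contradicts the simple trend.
(B) Cl (period 3, group 17) vs Ga (period 4, group 13): the stated order agrees with the simple trend.
(C) Kr (period 4, group 18) vs Ca (period 4, group 2): the stated order agrees with the simple trend.
(D) Br (period 4, group 17) vs Pb (period 6, group 14): the stated order agrees with the simple trend.
The exception is (A): pairing an electron in O's 2p⁴ costs repulsion energy, so O ionizes more easily than half-filled N (2p³).

(A)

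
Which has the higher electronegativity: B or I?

I

Smaller atoms with higher effective nuclear charge are more electronegative.
Here both period and group differ, so the two effects have to be weighed against each other.
I > B: the two effects oppose for this pair; the across-period effect wins (2.66 vs 2.04).
For reference (Pauling): B 2.04, I 2.66.
So I has the higher electronegativity (I > B).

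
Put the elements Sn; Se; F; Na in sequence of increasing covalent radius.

F < Se < Sn < Na

F is in period 2, group 17; Na is in period 3, group 1; Se is in period 4, group 16; Sn is in period 5, group 14.
Radius decreases left→right (rising Z_eff, same n) and increases top→bottom (higher n).
Here both period and group differ, so the two effects have to be weighed against each other.
Se > F: both effects reinforce here, so Se is clearly the larger of the two.
Sn > Se: both effects reinforce here, so Sn is clearly the larger of the two.
Na > Sn: period and group pull opposite ways; the across-period shift dominates (155 vs 140 pm).
For reference (pm): F 64, Na 155, Se 116, Sn 140.
So from smallest to largest: F < Se < Sn < Na.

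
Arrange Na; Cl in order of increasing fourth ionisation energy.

Cl, Na

The fourth ionization energy removes an electron from the +3 ion. For each element: Na³⁺ is already 2 electrons into the core; Cl³⁺ still has 4 valence electrons.
Breaking into a closed-shell core is much more expensive than removing a leftover valence electron — Na has the largest IE_4 here.
Tabulated IE_4 (kJ/mol): Na 9543, Cl 5159.
So the fourth ionization energies run Cl < Na.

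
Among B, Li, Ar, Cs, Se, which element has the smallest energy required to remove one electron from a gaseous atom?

First ionization energy rises across a period (greater Z_eff holds electrons more tightly) and falls down a group (valence electrons are farther from the nucleus).
These span different periods and groups, so the two trends combine.
Li > Cs: Li sits above Cs in group 1, so the down-group effect alone puts Li higher.
B > Li: both are in period 2; the period trend gives B the larger value.
Se > B: period and group pull opposite ways; the across-period shift dominates (941 vs 801 kJ/mol).
Ar > Se: relative to Se, both the across-period and down-group shifts push Ar's first ionization energy up.
Approximate values (kJ/mol): Li 520, B 801, Ar 1521, Se 941, Cs 376.
The smallest energy required to remove one electron from a gaseous atom among these belongs to Cs.

Cs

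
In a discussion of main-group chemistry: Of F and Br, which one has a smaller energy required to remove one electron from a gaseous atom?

Br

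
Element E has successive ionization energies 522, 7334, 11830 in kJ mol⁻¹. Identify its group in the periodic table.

Group 1

Look for the largest jump between consecutive ionization energies: IE2/IE1 ≈ 14.0, far larger than any earlier ratio.
That jump marks the point where a core electron is being removed. So the atom has 1 valence electron.
A main-group element with 1 valence electron is in group 1.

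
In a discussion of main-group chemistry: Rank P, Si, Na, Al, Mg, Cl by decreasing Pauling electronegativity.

Na is in period 3, group 1; Mg is in period 3, group 2; Al is in period 3, group 13; Si is in period 3, group 14; P is in period 3, group 15; Cl is in period 3, group 17.
Electronegativity increases across a period and decreases down a group, tracking effective nuclear charge and atomic size.
All lie in period 3, so electronegativity increases left to right.
So from highest to lowest: Cl > P > Si > Al > Mg > Na.

Cl > P > Si > Al > Mg > Na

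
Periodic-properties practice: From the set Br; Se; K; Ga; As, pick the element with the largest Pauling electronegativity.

Br

Atoms toward the upper right of the periodic table pull bonding electrons most strongly.
All lie in period 4, so electronegativity increases left to right.
The largest Pauling electronegativity among these belongs to Br.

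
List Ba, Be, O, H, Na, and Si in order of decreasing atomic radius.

Ba, Na, Si, Be, O, H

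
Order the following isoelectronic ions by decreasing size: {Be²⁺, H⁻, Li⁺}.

All of these have 2 electrons, so size is governed by nuclear charge alone: the more protons, the stronger the pull on the same electron cloud, and the smaller the ion.
Nuclear charges: Be²⁺ (Z=4), Li⁺ (Z=3), H⁻ (Z=1).
Largest to smallest: H⁻ > Li⁺ > Be²⁺.

H⁻, Li⁺, Be²⁺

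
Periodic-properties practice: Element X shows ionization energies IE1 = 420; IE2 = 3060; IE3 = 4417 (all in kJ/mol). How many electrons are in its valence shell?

Look for the largest jump between consecutive ionization energies: IE2/IE1 ≈ 7.3, far larger than any earlier ratio.
That jump marks the point where a core electron is being removed. So the atom has 1 valence electron.

1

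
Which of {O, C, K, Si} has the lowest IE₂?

Si

The second ionization energy removes an electron from the +1 ion. For each element: O⁺ still has 5 valence electrons; C⁺ still has 3 valence electrons; K⁺ is the bare [Ar] core; Si⁺ still has 3 valence electrons.
Usually core removal costs more than valence removal, but here the competition is close: a tightly held n=2 valence electron can cost more to remove than an n=3 core electron, so the actual values have to decide it.
Valence configurations: O⁺ [He]2s²2p³, C⁺ [He]2s²2p¹, Si⁺ [Ne]3s²3p¹.
Tabulated IE_2 (kJ/mol): O 3388, C 2353, K 3052, Si 1577.
Putting it together, IE_2: Si < C < K < O.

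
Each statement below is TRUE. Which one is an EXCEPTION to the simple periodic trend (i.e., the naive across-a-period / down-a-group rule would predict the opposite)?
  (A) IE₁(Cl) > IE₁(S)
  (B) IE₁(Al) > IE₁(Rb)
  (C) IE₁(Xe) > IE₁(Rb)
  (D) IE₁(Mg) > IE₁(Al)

(D)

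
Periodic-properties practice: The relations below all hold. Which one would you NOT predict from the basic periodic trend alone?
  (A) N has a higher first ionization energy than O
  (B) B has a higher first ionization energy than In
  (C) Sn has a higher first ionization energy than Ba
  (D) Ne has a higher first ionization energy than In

The general trend: first ionization energy increases across a period and decreases down a group.
(A) N (period 2, group 15) vs O (period 2, group 16): the stated order contradicts the simple trend.
(B) B (period 2, group 13) vs In (period 5, group 13): the stated order agrees with the simple trend.
(C) Sn (period 5, group 14) vs Ba (period 6, group 2): the stated order agrees with the simple trend.
(D) Ne (period 2, group 18) vs In (period 5, group 13): the stated order agrees with the simple trend.
The exception is (A): pairing an electron in O's 2p⁴ costs repulsion energy, so O ionizes more easily than half-filled N (2p³).

(A)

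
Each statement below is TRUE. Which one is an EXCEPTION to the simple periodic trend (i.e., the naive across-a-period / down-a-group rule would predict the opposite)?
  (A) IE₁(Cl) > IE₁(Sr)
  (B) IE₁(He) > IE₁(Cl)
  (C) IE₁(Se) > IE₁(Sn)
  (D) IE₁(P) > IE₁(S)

The general trend: IE₁ increases across a period and decreases down a group.
(A) Cl (period 3, group 17) vs Sr (period 5, group 2): the stated order agrees with the simple trend.
(B) He (period 1, group 18) vs Cl (period 3, group 17): the stated order agrees with the simple trend.
(C) Se (period 4, group 16) vs Sn (period 5, group 14): the stated order agrees with the simple trend.
(D) P (period 3, group 15) vs S (period 3, group 16): the stated order contradicts the simple trend.
The exception is (D): S (3p⁴) ionizes more easily than half-filled P (3p³) because the paired 3p electron in S is pushed out by e⁻–e⁻ repulsion.

(D)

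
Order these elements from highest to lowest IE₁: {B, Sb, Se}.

B is in period 2, group 13; Se is in period 4, group 16; Sb is in period 5, group 15.
Across a period the outer electron is held more tightly (higher IE₁); down a group it sits in a higher shell, more shielded, and comes off more easily.
Here both period and group differ, so the two effects have to be weighed against each other.
Sb > B: period and group pull opposite ways; the across-period shift dominates (831 vs 801 kJ/mol).
Se > Sb: both effects reinforce here, so Se is clearly the higher of the two.
Approximate values (kJ/mol): B 801, Se 941, Sb 831.
So from highest to lowest: Se > Sb > B.

Se > Sb > B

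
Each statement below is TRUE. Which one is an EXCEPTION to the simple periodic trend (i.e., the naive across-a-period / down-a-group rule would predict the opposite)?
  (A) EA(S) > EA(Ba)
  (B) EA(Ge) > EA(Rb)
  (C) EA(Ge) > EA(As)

The general trend: electron affinity increases across a period and decreases down a group.
(A) S (period 3, group 16) vs Ba (period 6, group 2): the stated order agrees with the simple trend.
(B) Ge (period 4, group 14) vs Rb (period 5, group 1): the stated order agrees with the simple trend.
(C) Ge (period 4, group 14) vs As (period 4, group 15): the stated order contradicts the simple trend.
The exception is (C): adding an electron to As's half-filled 4p³ is unfavourable, so Ge (4p²) has the more exothermic EA.

(C)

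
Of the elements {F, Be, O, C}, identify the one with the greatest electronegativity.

Be is in period 2, group 2; C is in period 2, group 14; O is in period 2, group 16; F is in period 2, group 17.
Smaller atoms with higher effective nuclear charge are more electronegative.
All lie in period 2, so electronegativity increases left to right.
The greatest electronegativity among these belongs to F.

F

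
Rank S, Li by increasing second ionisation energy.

S, Li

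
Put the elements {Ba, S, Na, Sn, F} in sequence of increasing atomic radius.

F < S < Sn < Na < Ba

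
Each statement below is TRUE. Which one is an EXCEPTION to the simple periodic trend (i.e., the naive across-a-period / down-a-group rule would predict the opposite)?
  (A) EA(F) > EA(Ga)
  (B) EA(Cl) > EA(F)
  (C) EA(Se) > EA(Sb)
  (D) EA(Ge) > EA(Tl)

(B)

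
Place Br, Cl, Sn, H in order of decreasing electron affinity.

Adding an electron releases more energy for atoms nearer the top right (short of the noble gases).
Here both period and group differ, so the two effects have to be weighed against each other.
Sn > H: the two effects oppose for this pair; the across-period effect wins (107 vs 73 kJ/mol).
Br > Sn: both effects reinforce here, so Br is clearly the higher of the two.
Cl > Br: they share group 17; the group trend gives Cl the larger value.
For reference (kJ/mol): H 73, Cl 349, Br 325, Sn 107.
So from highest to lowest: Cl > Br > Sn > H.

Cl > Br > Sn > H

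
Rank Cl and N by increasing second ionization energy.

Cl < N

Consider each +1 ion: Cl⁺ still has 6 valence electrons; N⁺ still has 4 valence electrons.
All are still removing valence electrons, so compare the +1 ions as you would atoms: IE_2 generally rises across a period (higher Z_eff) and falls down a group (larger shell), subject to the usual subshell exceptions.
Valence configurations: Cl⁺ [Ne]3s²3p⁴, N⁺ [He]2s²2p².
Tabulated IE_2 (kJ/mol): Cl 2298, N 2856.
So the second ionization energies run Cl < N.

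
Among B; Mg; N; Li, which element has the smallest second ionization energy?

IE_2 is the cost of taking one more electron from the +1 cation: B⁺ still has 2 valence electrons; Mg⁺ still has 1 valence electron; N⁺ still has 4 valence electrons; Li⁺ is the bare [He] core.
Core electrons are held far more tightly than valence electrons, so Li tops the IE_2 order.
Valence configurations: B⁺ [He]2s², Mg⁺ [Ne]3s¹, N⁺ [He]2s²2p².
Tabulated IE_2 (kJ/mol): B 2427, Mg 1451, N 2856, Li 7298.
Putting it together, IE_2: Mg < B < N < Li.

Mg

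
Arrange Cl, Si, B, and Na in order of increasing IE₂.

Si < Cl < B < Na

Consider each +1 ion: Cl⁺ still has 6 valence electrons; Si⁺ still has 3 valence electrons; B⁺ still has 2 valence electrons; Na⁺ is the bare [Ne] core.
Pulling an electron out of a noble-gas core costs far more than removing a remaining valence electron, so Na sits at the high end of IE_2.
Valence configurations: Cl⁺ [Ne]3s²3p⁴, Si⁺ [Ne]3s²3p¹, B⁺ [He]2s².
Approximate IE_2 values (kJ/mol): Cl 2298, Si 1577, B 2427, Na 4562.
Hence IE_2: Si < Cl < B < Na.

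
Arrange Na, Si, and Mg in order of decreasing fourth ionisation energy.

After 3 electrons have been removed, what remains? Na³⁺ is already 2 electrons into the core; Si³⁺ still has 1 valence electron; Mg³⁺ is already 1 electron into the core.
Breaking into a closed-shell core is much more expensive than removing a leftover valence electron — Na and Mg have the largest IE_4 here.
Approximate IE_4 values (kJ/mol): Na 9543, Si 4356, Mg 10543.
Overall IE_4 order: Si < Na < Mg.

Mg > Na > Si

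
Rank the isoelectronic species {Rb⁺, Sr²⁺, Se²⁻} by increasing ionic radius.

Sr²⁺ < Rb⁺ < Se²⁻

All of these have 36 electrons, so size is governed by nuclear charge alone: the more protons, the stronger the pull on the same electron cloud, and the smaller the ion.
Nuclear charges: Sr²⁺ (Z=38), Rb⁺ (Z=37), Se²⁻ (Z=34).
Smallest to largest: Sr²⁺ < Rb⁺ < Se²⁻.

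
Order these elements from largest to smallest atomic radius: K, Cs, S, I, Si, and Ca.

Cs, K, Ca, I, Si, S

Si is in period 3, group 14; S is in period 3, group 16; K is in period 4, group 1; Ca is in period 4, group 2; I is in period 5, group 17; Cs is in period 6, group 1.
Moving right in a period, electrons are added to the same shell under a stronger nuclear pull, so atoms get smaller; moving down, a new shell is opened and atoms get larger.
Here both period and group differ, so the two effects have to be weighed against each other.
Si > S: Si lies to the left of S in period 3, so the across-period effect alone puts Si larger.
I > Si: the two effects oppose for this pair; the down-group effect wins (133 vs 116 pm).
Ca > I: the two effects oppose for this pair; the across-period effect wins (171 vs 133 pm).
K > Ca: both are in period 4; the period trend gives K the larger value.
Cs > K: Cs sits below K in group 1, so the down-group effect alone puts Cs larger.
For reference (pm): Si 116, S 103, K 196, Ca 171, I 133, Cs 232.
So from largest to smallest: Cs > K > Ca > I > Si > S.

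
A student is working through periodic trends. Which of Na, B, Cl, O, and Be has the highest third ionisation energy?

IE_3 is the cost of taking one more electron from the +2 cation: Na²⁺ is already 1 electron into the core; B²⁺ still has 1 valence electron; Cl²⁺ still has 5 valence electrons; O²⁺ still has 4 valence electrons; Be²⁺ is the bare [He] core.
Breaking into a closed-shell core is much more expensive than removing a leftover valence electron — Na and Be have the largest IE_3 here.
Valence configurations: B²⁺ [He]2s¹, Cl²⁺ [Ne]3s²3p³, O²⁺ [He]2s²2p².
Tabulated IE_3 (kJ/mol): Na 6910, B 3660, Cl 3822, O 5300, Be 14849.
Putting it together, IE_3: B < Cl < O < Na < Be.

Be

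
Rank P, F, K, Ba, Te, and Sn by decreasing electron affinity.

F > Te > Sn > P > K > Ba

F is in period 2, group 17; P is in period 3, group 15; K is in period 4, group 1; Sn is in period 5, group 14; Te is in period 5, group 16; Ba is in period 6, group 2.
EA tends to increase across a period and decrease down a group, though the pattern is less regular than for IE or radius.
Here both period and group differ, so the two effects have to be weighed against each other.
K > Ba: the two effects oppose for this pair; the down-group effect wins (48 vs 14 kJ/mol).
P > K: both effects reinforce here, so P is clearly the higher of the two.
Sn > P: this pair runs against the simple trend — see the exception note.
Te > Sn: Te lies to the right of Sn in period 5, so the across-period effect alone puts Te higher.
F > Te: relative to Te, both the across-period and down-group shifts push F's electron affinity up.
Note the exception: Sn has a higher electron affinity than P, contrary to the simple trend — adding an electron to P's half-filled np³ subshell costs electron-pairing energy.
For reference (kJ/mol): F 328, P 72, K 48, Sn 107, Te 190, Ba 14.
So from highest to lowest: F > Te > Sn > P > K > Ba.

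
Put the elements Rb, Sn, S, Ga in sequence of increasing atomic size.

S is in period 3, group 16; Ga is in period 4, group 13; Rb is in period 5, group 1; Sn is in period 5, group 14.
Across a period the added protons contract the valence shell; down a group each new principal shell makes the atom larger.
Here both period and group differ, so the two effects have to be weighed against each other.
Ga > S: relative to S, both the across-period and down-group shifts push Ga's atomic radius up.
Sn > Ga: the two effects oppose for this pair; the down-group effect wins (140 vs 124 pm).
Rb > Sn: both are in period 5; the period trend gives Rb the larger value.
Approximate values (pm): S 103, Ga 124, Rb 210, Sn 140.
So from smallest to largest: S < Ga < Sn < Rb.

S < Ga < Sn < Rb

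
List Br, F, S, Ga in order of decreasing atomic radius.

Ga, Br, S, F

Moving right in a period, electrons are added to the same shell under a stronger nuclear pull, so atoms get smaller; moving down, a new shell is opened and atoms get larger.
These span different periods and groups, so the two trends combine.
S > F: both effects reinforce here, so S is clearly the larger of the two.
Br > S: the two effects oppose for this pair; the down-group effect wins (114 vs 103 pm).
Ga > Br: Ga lies to the left of Br in period 4, so the across-period effect alone puts Ga larger.
Tabulated atomic radius (pm): F 64, S 103, Ga 124, Br 114.
So from largest to smallest: Ga > Br > S > F.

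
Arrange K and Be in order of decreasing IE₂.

K, Be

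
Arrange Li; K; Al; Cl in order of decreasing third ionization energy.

Consider each +2 ion: Li²⁺ is already 1 electron into the core; K²⁺ is already 1 electron into the core; Al²⁺ still has 1 valence electron; Cl²⁺ still has 5 valence electrons.
Pulling an electron out of a noble-gas core costs far more than removing a remaining valence electron, so K and Li sit at the high end of IE_3.
Valence configurations: Al²⁺ [Ne]3s¹, Cl²⁺ [Ne]3s²3p³.
Approximate IE_3 values (kJ/mol): Li 11815, K 4420, Al 2745, Cl 3822.
Putting it together, IE_3: Al < Cl < K < Li.

Li, K, Cl, Al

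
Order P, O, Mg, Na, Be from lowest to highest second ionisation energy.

Mg, Be, P, O, Na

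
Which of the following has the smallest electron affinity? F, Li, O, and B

Electron affinity generally becomes more exothermic across a period toward the halogens and less exothermic down a group.
All lie in period 2; the across-period trend (electron affinity increases left to right) applies, with the exception below.
Note the exception: Li has a higher electron affinity than B, contrary to the simple trend — B's ns²np¹ configuration gives only a small electron affinity — the sparsely filled np subshell binds an added electron weakly.
Tabulated electron affinity (kJ/mol): Li 60, B 27, O 141, F 328.
The smallest electron affinity among these belongs to B.

B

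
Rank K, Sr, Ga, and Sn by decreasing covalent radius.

Across a period the added protons contract the valence shell; down a group each new principal shell makes the atom larger.
These span different periods and groups, so the two trends combine.
Sn > Ga: period and group pull opposite ways; the down-group shift dominates (140 vs 124 pm).
Sr > Sn: both are in period 5; the period trend gives Sr the larger value.
K > Sr: the two effects oppose for this pair; the across-period effect wins (196 vs 185 pm).
For reference (pm): K 196, Ga 124, Sr 185, Sn 140.
So from largest to smallest: K > Sr > Sn > Ga.

K > Sr > Sn > Ga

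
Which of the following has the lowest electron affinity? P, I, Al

Al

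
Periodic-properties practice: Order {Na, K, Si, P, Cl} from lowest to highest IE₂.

IE_2 is the cost of taking one more electron from the +1 cation: Na⁺ is the bare [Ne] core; K⁺ is the bare [Ar] core; Si⁺ still has 3 valence electrons; P⁺ still has 4 valence electrons; Cl⁺ still has 6 valence electrons.
Core electrons are held far more tightly than valence electrons, so K and Na top the IE_2 order.
Valence configurations: Si⁺ [Ne]3s²3p¹, P⁺ [Ne]3s²3p², Cl⁺ [Ne]3s²3p⁴.
Tabulated IE_2 (kJ/mol): Na 4562, K 3052, Si 1577, P 1907, Cl 2298.
Overall IE_2 order: Si < P < Cl < K < Na.

Si < P < Cl < K < Na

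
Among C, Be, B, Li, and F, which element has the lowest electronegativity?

Li

Li is in period 2, group 1; Be is in period 2, group 2; B is in period 2, group 13; C is in period 2, group 14; F is in period 2, group 17.
Smaller atoms with higher effective nuclear charge are more electronegative.
All lie in period 2, so electronegativity increases left to right.
The lowest electronegativity among these belongs to Li.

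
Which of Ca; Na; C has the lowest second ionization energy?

Ca

Consider each +1 ion: Ca⁺ still has 1 valence electron; Na⁺ is the bare [Ne] core; C⁺ still has 3 valence electrons.
Pulling an electron out of a noble-gas core costs far more than removing a remaining valence electron, so Na sits at the high end of IE_2.
Valence configurations: Ca⁺ [Ar]4s¹, C⁺ [He]2s²2p¹.
Approximate IE_2 values (kJ/mol): Ca 1145, Na 4562, C 2353.
So the second ionization energies run Ca < C < Na.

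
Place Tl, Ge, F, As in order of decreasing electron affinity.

EA tends to increase across a period and decrease down a group, though the pattern is less regular than for IE or radius.
Neither a single period nor a single group — weigh both effects.
As > Tl: both effects reinforce here, so As is clearly the higher of the two.
Ge > As: this pair runs against the simple trend — see the exception note.
F > Ge: both effects reinforce here, so F is clearly the higher of the two.
Note the exception: Ge has a higher electron affinity than As, contrary to the simple trend — adding an electron to As's half-filled 4p³ is unfavourable, so Ge (4p²) has the more exothermic EA.
For reference (kJ/mol): F 328, Ge 119, As 78, Tl 19.
So from highest to lowest: F > Ge > As > Tl.

F, Ge, As, Tl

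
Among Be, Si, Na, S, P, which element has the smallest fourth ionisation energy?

Si

After 3 electrons have been removed, what remains? Be³⁺ is already 1 electron into the core; Si³⁺ still has 1 valence electron; Na³⁺ is already 2 electrons into the core; S³⁺ still has 3 valence electrons; P³⁺ still has 2 valence electrons.
Breaking into a closed-shell core is much more expensive than removing a leftover valence electron — Na and Be have the largest IE_4 here.
Valence configurations: Si³⁺ [Ne]3s¹, S³⁺ [Ne]3s²3p¹, P³⁺ [Ne]3s².
S³⁺ loses a lone 3p electron whereas P³⁺ must break into a filled 3s² pair, so IE_4(P) > IE_4(S) even though S has the higher nuclear charge.
Tabulated IE_4 (kJ/mol): Be 21007, Si 4356, Na 9543, S 4556, P 4964.
Overall IE_4 order: Si < S < P < Na < Be.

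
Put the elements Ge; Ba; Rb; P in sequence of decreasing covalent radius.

Rb > Ba > Ge > P

P is in period 3, group 15; Ge is in period 4, group 14; Rb is in period 5, group 1; Ba is in period 6, group 2.
Moving right in a period, electrons are added to the same shell under a stronger nuclear pull, so atoms get smaller; moving down, a new shell is opened and atoms get larger.
Here both period and group differ, so the two effects have to be weighed against each other.
Ge > P: both effects reinforce here, so Ge is clearly the larger of the two.
Ba > Ge: relative to Ge, both the across-period and down-group shifts push Ba's atomic radius up.
Rb > Ba: the two effects oppose for this pair; the across-period effect wins (210 vs 196 pm).
Approximate values (pm): P 111, Ge 121, Rb 210, Ba 196.
So from largest to smallest: Rb > Ba > Ge > P.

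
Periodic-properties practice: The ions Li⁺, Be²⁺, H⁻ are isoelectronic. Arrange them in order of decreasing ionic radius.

H⁻ > Li⁺ > Be²⁺

All of these have 2 electrons, so size is governed by nuclear charge alone: the more protons, the stronger the pull on the same electron cloud, and the smaller the ion.
Nuclear charges: Be²⁺ (Z=4), Li⁺ (Z=3), H⁻ (Z=1).
Largest to smallest: H⁻ > Li⁺ > Be²⁺.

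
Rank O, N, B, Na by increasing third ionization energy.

Consider each +2 ion: O²⁺ still has 4 valence electrons; N²⁺ still has 3 valence electrons; B²⁺ still has 1 valence electron; Na²⁺ is already 1 electron into the core.
Core electrons are held far more tightly than valence electrons, so Na tops the IE_3 order.
Valence configurations: O²⁺ [He]2s²2p², N²⁺ [He]2s²2p¹, B²⁺ [He]2s¹.
Approximate IE_3 values (kJ/mol): O 5300, N 4578, B 3660, Na 6910.
Overall IE_3 order: B < N < O < Na.

B, N, O, Na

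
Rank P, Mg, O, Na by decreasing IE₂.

Na > O > P > Mg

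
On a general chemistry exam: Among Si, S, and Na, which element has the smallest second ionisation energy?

Consider each +1 ion: Si⁺ still has 3 valence electrons; S⁺ still has 5 valence electrons; Na⁺ is the bare [Ne] core.
Breaking into a closed-shell core is much more expensive than removing a leftover valence electron — Na has the largest IE_2 here.
Valence configurations: Si⁺ [Ne]3s²3p¹, S⁺ [Ne]3s²3p³.
Tabulated IE_2 (kJ/mol): Si 1577, S 2252, Na 4562.
Putting it together, IE_2: Si < S < Na.

Si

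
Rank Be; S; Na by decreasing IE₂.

Na > S > Be

IE_2 is the cost of taking one more electron from the +1 cation: Be⁺ still has 1 valence electron; S⁺ still has 5 valence electrons; Na⁺ is the bare [Ne] core.
Pulling an electron out of a noble-gas core costs far more than removing a remaining valence electron, so Na sits at the high end of IE_2.
Valence configurations: Be⁺ [He]2s¹, S⁺ [Ne]3s²3p³.
Tabulated IE_2 (kJ/mol): Be 1757, S 2252, Na 4562.
Hence IE_2: Be < S < Na.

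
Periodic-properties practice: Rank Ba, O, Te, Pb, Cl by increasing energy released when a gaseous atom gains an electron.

Ba < Pb < O < Te < Cl

O is in period 2, group 16; Cl is in period 3, group 17; Te is in period 5, group 16; Ba is in period 6, group 2; Pb is in period 6, group 14.
Atoms with high Z_eff and room in the valence shell (especially the halogens) have the most exothermic electron affinities.
Here both period and group differ, so the two effects have to be weighed against each other.
Pb > Ba: both are in period 6; the period trend gives Pb the larger value.
O > Pb: both effects reinforce here, so O is clearly the higher of the two.
Te > O: this pair runs against the simple trend — see the exception note.
Cl > Te: both effects reinforce here, so Cl is clearly the higher of the two.
Note the exception: Te has a higher electron affinity than O, contrary to the simple trend — O's compact 2p subshell gives strong electron–electron repulsion on the added electron.
For reference (kJ/mol): O 141, Cl 349, Te 190, Ba 14, Pb 35.
So from lowest to highest: Ba < Pb < O < Te < Cl.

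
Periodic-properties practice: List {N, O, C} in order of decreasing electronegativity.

O > N > C

C is in period 2, group 14; N is in period 2, group 15; O is in period 2, group 16.
EN rises left→right (higher Z_eff, smaller atoms) and falls top→bottom (larger, more shielded atoms).
All lie in period 2, so electronegativity increases left to right.
So from highest to lowest: O > N > C.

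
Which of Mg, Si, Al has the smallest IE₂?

IE_2 is the cost of taking one more electron from the +1 cation: Mg⁺ still has 1 valence electron; Si⁺ still has 3 valence electrons; Al⁺ still has 2 valence electrons.
All are still removing valence electrons, so compare the +1 ions as you would atoms: IE_2 generally rises across a period (higher Z_eff) and falls down a group (larger shell), subject to the usual subshell exceptions.
Valence configurations: Mg⁺ [Ne]3s¹, Si⁺ [Ne]3s²3p¹, Al⁺ [Ne]3s².
Si⁺ loses a lone 3p electron whereas Al⁺ must break into a filled 3s² pair, so IE_2(Al) > IE_2(Si) even though Si has the higher nuclear charge.
Tabulated IE_2 (kJ/mol): Mg 1451, Si 1577, Al 1817.
Hence IE_2: Mg < Si < Al.

Mg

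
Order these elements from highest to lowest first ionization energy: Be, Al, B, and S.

S > Be > B > Al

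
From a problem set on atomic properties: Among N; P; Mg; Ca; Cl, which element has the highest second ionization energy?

N

IE_2 is the cost of taking one more electron from the +1 cation: N⁺ still has 4 valence electrons; P⁺ still has 4 valence electrons; Mg⁺ still has 1 valence electron; Ca⁺ still has 1 valence electron; Cl⁺ still has 6 valence electrons.
All are still removing valence electrons, so compare the +1 ions as you would atoms: IE_2 generally rises across a period (higher Z_eff) and falls down a group (larger shell), subject to the usual subshell exceptions.
Valence configurations: N⁺ [He]2s²2p², P⁺ [Ne]3s²3p², Mg⁺ [Ne]3s¹, Ca⁺ [Ar]4s¹, Cl⁺ [Ne]3s²3p⁴.
Tabulated IE_2 (kJ/mol): N 2856, P 1907, Mg 1451, Ca 1145, Cl 2298.
So the second ionization energies run Ca < Mg < P < Cl < N.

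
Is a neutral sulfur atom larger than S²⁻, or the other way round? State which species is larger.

Forming S²⁻ adds 2 electrons to S. More electron–electron repulsion in the same shell, with unchanged nuclear charge, lets the cloud expand.
An anion is larger than its parent atom: S²⁻ > S.

S²⁻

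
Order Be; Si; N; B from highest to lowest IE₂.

N > B > Be > Si

The second ionization energy removes an electron from the +1 ion. For each element: Be⁺ still has 1 valence electron; Si⁺ still has 3 valence electrons; N⁺ still has 4 valence electrons; B⁺ still has 2 valence electrons.
All are still removing valence electrons, so compare the +1 ions as you would atoms: IE_2 generally rises across a period (higher Z_eff) and falls down a group (larger shell), subject to the usual subshell exceptions.
Valence configurations: Be⁺ [He]2s¹, Si⁺ [Ne]3s²3p¹, N⁺ [He]2s²2p², B⁺ [He]2s².
Approximate IE_2 values (kJ/mol): Be 1757, Si 1577, N 2856, B 2427.
So the second ionization energies run Si < Be < B < N.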